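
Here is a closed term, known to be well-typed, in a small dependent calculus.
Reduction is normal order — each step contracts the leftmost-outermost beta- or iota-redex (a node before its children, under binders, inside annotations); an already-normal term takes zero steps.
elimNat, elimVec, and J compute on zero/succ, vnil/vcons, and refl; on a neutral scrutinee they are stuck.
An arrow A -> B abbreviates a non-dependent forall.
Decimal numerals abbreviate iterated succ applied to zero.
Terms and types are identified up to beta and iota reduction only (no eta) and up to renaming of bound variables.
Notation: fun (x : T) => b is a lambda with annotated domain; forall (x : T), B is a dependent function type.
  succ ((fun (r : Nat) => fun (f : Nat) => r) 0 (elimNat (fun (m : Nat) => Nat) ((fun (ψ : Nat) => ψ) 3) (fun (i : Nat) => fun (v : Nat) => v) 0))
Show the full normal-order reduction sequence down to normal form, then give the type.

normal-order reduction:
  succ ((fun (r : Nat) => fun (f : Nat) => r) 0 (elimNat (fun (m : Nat) => Nat) ((fun (ψ : Nat) => ψ) 3) (fun (i : Nat) => fun (v : Nat) => v) 0))
  ~> succ ((fun (r : Nat) => 0) (elimNat (fun (f : Nat) => Nat) ((fun (m : Nat) => m) 3) (fun (ψ : Nat) => fun (i : Nat) => i) 0))
  ~> 1
type:
  Nat


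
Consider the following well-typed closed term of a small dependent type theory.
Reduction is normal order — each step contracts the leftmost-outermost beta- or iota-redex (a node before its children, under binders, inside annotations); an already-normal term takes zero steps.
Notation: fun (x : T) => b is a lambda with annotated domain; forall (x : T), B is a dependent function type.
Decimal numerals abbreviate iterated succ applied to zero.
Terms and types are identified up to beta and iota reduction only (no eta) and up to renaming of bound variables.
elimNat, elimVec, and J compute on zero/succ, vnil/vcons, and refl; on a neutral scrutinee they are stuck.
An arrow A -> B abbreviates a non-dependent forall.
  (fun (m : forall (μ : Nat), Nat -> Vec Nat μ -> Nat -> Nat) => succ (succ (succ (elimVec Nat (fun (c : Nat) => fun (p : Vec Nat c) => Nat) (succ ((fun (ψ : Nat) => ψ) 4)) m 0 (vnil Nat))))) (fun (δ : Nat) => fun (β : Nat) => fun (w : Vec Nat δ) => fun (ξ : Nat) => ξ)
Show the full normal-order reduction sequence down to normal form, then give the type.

reduction (normal order):
  (fun (m : forall (μ : Nat), Nat -> Vec Nat μ -> Nat -> Nat) => succ (succ (succ (elimVec Nat (fun (c : Nat) => fun (p : Vec Nat c) => Nat) (succ ((fun (ψ : Nat) => ψ) 4)) m 0 (vnil Nat))))) (fun (δ : Nat) => fun (β : Nat) => fun (w : Vec Nat δ) => fun (ξ : Nat) => ξ)
  ~> succ (succ (succ (elimVec Nat (fun (m : Nat) => fun (μ : Vec Nat m) => Nat) (succ ((fun (c : Nat) => c) 4)) (fun (p : Nat) => fun (ψ : Nat) => fun (δ : Vec Nat p) => fun (β : Nat) => β) 0 (vnil Nat))))
  ~> succ (succ (succ (succ ((fun (m : Nat) => m) 4))))
  ~> 8
type:
  Nat


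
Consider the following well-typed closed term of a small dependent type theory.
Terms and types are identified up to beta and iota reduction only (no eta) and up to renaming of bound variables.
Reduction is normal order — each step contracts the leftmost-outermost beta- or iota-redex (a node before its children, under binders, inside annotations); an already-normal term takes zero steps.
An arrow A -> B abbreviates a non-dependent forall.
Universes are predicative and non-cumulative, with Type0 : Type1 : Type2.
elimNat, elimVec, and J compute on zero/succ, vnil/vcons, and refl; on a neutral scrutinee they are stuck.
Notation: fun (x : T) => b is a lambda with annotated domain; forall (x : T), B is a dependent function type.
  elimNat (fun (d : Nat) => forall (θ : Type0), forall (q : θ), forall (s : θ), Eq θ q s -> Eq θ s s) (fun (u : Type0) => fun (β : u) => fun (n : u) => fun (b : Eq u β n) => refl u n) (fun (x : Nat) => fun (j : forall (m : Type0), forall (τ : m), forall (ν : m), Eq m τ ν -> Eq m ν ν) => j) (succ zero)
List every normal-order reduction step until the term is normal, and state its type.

normal-order reduction sequence:
  elimNat (fun (d : Nat) => forall (θ : Type0), forall (q : θ), forall (s : θ), Eq θ q s -> Eq θ s s) (fun (u : Type0) => fun (β : u) => fun (n : u) => fun (b : Eq u β n) => refl u n) (fun (x : Nat) => fun (j : forall (m : Type0), forall (τ : m), forall (ν : m), Eq m τ ν -> Eq m ν ν) => j) (succ zero)
  ~> (fun (d : Nat) => fun (θ : forall (q : Type0), forall (s : q), forall (u : q), Eq q s u -> Eq q u u) => θ) zero (elimNat (fun (β : Nat) => forall (n : Type0), forall (b : n), forall (x : n), Eq n b x -> Eq n x x) (fun (j : Type0) => fun (m : j) => fun (τ : j) => fun (ν : Eq j m τ) => refl j τ) (fun (ζ : Nat) => fun (i : forall (t : Type0), forall (h : t), forall (ω : t), Eq t h ω -> Eq t ω ω) => i) zero)
  ~> (fun (d : forall (θ : Type0), forall (q : θ), forall (s : θ), Eq θ q s -> Eq θ s s) => d) (elimNat (fun (u : Nat) => forall (β : Type0), forall (n : β), forall (b : β), Eq β n b -> Eq β b b) (fun (x : Type0) => fun (j : x) => fun (m : x) => fun (τ : Eq x j m) => refl x m) (fun (ν : Nat) => fun (ζ : forall (i : Type0), forall (t : i), forall (h : i), Eq i t h -> Eq i h h) => ζ) zero)
  ~> elimNat (fun (d : Nat) => forall (θ : Type0), forall (q : θ), forall (s : θ), Eq θ q s -> Eq θ s s) (fun (u : Type0) => fun (β : u) => fun (n : u) => fun (b : Eq u β n) => refl u n) (fun (x : Nat) => fun (j : forall (m : Type0), forall (τ : m), forall (ν : m), Eq m τ ν -> Eq m ν ν) => j) zero
  ~> fun (d : Type0) => fun (θ : d) => fun (q : d) => fun (s : Eq d θ q) => refl d q
type:
  forall (d : Type0), forall (θ : d), forall (q : d), Eq d θ q -> Eq d q q


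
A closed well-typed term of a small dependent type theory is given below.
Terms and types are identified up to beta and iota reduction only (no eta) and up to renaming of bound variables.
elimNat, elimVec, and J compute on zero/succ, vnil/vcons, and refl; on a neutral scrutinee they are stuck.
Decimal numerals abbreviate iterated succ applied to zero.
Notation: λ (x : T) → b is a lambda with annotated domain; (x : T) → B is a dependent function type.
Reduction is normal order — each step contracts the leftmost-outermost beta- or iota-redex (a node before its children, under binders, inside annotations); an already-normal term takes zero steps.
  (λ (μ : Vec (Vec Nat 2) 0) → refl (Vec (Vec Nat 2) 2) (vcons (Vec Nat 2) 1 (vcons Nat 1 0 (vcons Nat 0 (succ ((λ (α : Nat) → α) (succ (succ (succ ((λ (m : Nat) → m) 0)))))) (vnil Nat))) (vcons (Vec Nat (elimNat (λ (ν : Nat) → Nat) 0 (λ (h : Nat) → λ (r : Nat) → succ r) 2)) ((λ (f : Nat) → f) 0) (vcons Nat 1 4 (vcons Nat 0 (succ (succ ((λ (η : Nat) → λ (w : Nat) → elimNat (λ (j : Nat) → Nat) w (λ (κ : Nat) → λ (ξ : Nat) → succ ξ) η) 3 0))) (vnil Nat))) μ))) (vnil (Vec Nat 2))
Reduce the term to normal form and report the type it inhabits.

resulting normal form:
  refl (Vec (Vec Nat 2) 2) (vcons (Vec Nat 2) 1 (vcons Nat 1 0 (vcons Nat 0 4 (vnil Nat))) (vcons (Vec Nat 2) 0 (vcons Nat 1 4 (vcons Nat 0 5 (vnil Nat))) (vnil (Vec Nat 2))))
the term's type:
  Eq (Vec (Vec Nat 2) 2) (vcons (Vec Nat 2) 1 (vcons Nat 1 0 (vcons Nat 0 4 (vnil Nat))) (vcons (Vec Nat 2) 0 (vcons Nat 1 4 (vcons Nat 0 5 (vnil Nat))) (vnil (Vec Nat 2)))) (vcons (Vec Nat 2) 1 (vcons Nat 1 0 (vcons Nat 0 4 (vnil Nat))) (vcons (Vec Nat 2) 0 (vcons Nat 1 4 (vcons Nat 0 5 (vnil Nat))) (vnil (Vec Nat 2))))


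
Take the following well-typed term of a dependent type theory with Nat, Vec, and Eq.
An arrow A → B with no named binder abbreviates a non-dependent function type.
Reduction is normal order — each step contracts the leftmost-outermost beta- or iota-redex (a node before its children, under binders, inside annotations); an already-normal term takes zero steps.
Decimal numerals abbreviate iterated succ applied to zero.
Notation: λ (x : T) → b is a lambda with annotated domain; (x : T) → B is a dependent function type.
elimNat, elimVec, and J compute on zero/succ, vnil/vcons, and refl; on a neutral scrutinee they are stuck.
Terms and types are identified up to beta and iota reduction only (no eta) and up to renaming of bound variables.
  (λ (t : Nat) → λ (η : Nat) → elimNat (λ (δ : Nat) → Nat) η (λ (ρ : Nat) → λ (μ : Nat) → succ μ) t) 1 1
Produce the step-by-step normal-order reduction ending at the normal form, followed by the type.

reduction (normal order):
  (λ (t : Nat) → λ (η : Nat) → elimNat (λ (δ : Nat) → Nat) η (λ (ρ : Nat) → λ (μ : Nat) → succ μ) t) 1 1
  ~> (λ (t : Nat) → elimNat (λ (η : Nat) → Nat) t (λ (δ : Nat) → λ (ρ : Nat) → succ ρ) 1) 1
  ~> elimNat (λ (t : Nat) → Nat) 1 (λ (η : Nat) → λ (δ : Nat) → succ δ) 1
  ~> (λ (t : Nat) → λ (η : Nat) → succ η) 0 (elimNat (λ (δ : Nat) → Nat) 1 (λ (ρ : Nat) → λ (μ : Nat) → succ μ) 0)
  ~> (λ (t : Nat) → succ t) (elimNat (λ (η : Nat) → Nat) 1 (λ (δ : Nat) → λ (ρ : Nat) → succ ρ) 0)
  ~> succ (elimNat (λ (t : Nat) → Nat) 1 (λ (η : Nat) → λ (δ : Nat) → succ δ) 0)
  ~> 2
type:
  Nat


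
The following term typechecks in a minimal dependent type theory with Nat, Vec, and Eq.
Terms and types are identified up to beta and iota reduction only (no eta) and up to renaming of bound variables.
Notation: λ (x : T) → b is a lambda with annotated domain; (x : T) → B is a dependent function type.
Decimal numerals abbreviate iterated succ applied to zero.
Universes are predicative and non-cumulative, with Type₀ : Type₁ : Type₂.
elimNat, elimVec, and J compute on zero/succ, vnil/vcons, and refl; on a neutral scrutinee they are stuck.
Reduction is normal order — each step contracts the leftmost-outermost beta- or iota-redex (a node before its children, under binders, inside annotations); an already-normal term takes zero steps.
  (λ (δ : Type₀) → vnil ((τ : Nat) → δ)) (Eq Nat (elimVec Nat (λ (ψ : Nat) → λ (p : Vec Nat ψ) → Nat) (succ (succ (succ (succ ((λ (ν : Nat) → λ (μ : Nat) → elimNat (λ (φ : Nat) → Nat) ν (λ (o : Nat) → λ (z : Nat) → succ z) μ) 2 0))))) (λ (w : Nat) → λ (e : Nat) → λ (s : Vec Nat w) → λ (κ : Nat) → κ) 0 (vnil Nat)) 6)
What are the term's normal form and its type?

normal form:
  vnil ((δ : Nat) → Eq Nat 6 6)
type:
  Vec ((δ : Nat) → Eq Nat 6 6) 0
observation: 5 normal-order steps normalize the term, beginning with a beta-redex.


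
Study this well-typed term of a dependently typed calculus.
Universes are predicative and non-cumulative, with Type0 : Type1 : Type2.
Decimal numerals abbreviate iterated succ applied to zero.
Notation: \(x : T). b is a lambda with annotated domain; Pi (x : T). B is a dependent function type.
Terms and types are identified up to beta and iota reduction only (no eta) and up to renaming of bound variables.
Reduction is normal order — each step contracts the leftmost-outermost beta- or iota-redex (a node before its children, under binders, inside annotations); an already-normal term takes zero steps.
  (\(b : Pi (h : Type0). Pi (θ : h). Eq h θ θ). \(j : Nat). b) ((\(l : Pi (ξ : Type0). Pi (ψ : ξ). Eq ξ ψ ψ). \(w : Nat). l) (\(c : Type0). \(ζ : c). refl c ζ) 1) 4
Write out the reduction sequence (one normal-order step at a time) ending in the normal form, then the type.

reduction (normal order):
  (\(b : Pi (h : Type0). Pi (θ : h). Eq h θ θ). \(j : Nat). b) ((\(l : Pi (ξ : Type0). Pi (ψ : ξ). Eq ξ ψ ψ). \(w : Nat). l) (\(c : Type0). \(ζ : c). refl c ζ) 1) 4
  ~> (\(b : Nat). (\(h : Pi (θ : Type0). Pi (j : θ). Eq θ j j). \(l : Nat). h) (\(ξ : Type0). \(ψ : ξ). refl ξ ψ) 1) 4
  ~> (\(b : Pi (h : Type0). Pi (θ : h). Eq h θ θ). \(j : Nat). b) (\(l : Type0). \(ξ : l). refl l ξ) 1
  ~> (\(b : Nat). \(h : Type0). \(θ : h). refl h θ) 1
  ~> \(b : Type0). \(h : b). refl b h
type:
  Pi (b : Type0). Pi (h : b). Eq b h h


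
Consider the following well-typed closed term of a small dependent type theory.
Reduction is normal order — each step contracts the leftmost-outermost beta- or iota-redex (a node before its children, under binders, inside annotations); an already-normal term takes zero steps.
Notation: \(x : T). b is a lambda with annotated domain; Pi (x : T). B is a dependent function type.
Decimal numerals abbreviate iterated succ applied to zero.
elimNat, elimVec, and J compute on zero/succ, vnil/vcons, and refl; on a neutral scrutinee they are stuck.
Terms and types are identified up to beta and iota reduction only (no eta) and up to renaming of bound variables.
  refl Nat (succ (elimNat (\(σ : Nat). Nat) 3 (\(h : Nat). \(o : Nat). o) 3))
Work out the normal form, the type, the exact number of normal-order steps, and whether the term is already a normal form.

normal form:
  refl Nat 4
the term's type:
  Eq Nat 4 4
normal-order step count: 10
started in normal form: no
first redex: an elimNat iota-redex


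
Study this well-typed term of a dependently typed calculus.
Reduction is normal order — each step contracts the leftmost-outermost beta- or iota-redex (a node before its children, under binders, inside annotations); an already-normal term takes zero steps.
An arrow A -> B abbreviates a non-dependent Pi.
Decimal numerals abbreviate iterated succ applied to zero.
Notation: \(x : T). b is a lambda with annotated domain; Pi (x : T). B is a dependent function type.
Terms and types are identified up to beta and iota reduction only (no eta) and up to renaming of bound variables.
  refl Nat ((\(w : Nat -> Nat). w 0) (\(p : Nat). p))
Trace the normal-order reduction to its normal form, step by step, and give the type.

reduction (normal order):
  refl Nat ((\(w : Nat -> Nat). w 0) (\(p : Nat). p))
  ~> refl Nat ((\(w : Nat). w) 0)
  ~> refl Nat 0
type:
  Eq Nat 0 0


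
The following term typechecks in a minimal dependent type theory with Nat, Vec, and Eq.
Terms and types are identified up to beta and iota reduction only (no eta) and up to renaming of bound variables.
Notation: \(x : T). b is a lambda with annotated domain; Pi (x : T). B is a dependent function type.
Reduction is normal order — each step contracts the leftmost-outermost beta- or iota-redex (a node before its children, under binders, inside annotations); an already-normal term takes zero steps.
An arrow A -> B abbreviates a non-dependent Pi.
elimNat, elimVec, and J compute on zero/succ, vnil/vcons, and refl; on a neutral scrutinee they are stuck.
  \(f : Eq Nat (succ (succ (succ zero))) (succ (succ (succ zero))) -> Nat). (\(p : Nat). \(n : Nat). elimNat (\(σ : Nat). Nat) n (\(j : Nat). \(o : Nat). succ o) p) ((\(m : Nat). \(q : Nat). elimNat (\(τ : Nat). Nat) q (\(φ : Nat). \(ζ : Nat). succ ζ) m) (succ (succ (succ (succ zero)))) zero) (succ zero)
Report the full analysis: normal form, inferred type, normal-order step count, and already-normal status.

reduced normal form:
  \(f : Eq Nat (succ (succ (succ zero))) (succ (succ (succ zero))) -> Nat). succ (succ (succ (succ (succ zero))))
type:
  (Eq Nat (succ (succ (succ zero))) (succ (succ (succ zero))) -> Nat) -> Nat
normal-order step count: 30
started in normal form: no
first redex: a beta-redex


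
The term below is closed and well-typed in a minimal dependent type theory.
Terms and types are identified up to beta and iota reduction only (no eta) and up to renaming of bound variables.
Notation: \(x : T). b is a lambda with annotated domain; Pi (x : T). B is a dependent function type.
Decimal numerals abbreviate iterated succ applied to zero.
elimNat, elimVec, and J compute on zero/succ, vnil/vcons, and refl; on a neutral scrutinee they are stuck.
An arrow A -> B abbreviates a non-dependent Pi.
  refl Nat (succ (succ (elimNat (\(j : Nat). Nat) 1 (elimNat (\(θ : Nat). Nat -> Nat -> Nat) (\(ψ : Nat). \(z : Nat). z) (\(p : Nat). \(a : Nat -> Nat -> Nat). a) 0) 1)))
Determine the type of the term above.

the term's type:
  Eq Nat 3 3


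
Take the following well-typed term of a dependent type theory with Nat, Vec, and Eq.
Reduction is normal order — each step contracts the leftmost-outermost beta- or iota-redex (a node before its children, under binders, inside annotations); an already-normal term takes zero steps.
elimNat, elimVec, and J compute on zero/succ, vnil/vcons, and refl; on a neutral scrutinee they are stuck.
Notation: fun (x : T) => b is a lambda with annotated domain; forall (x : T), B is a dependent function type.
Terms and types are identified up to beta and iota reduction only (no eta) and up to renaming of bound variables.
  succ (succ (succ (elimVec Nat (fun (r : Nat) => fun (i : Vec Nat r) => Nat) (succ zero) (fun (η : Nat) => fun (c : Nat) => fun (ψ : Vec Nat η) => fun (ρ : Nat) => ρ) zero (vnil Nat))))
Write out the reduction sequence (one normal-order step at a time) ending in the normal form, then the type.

normal-order reduction:
  succ (succ (succ (elimVec Nat (fun (r : Nat) => fun (i : Vec Nat r) => Nat) (succ zero) (fun (η : Nat) => fun (c : Nat) => fun (ψ : Vec Nat η) => fun (ρ : Nat) => ρ) zero (vnil Nat))))
  ~> succ (succ (succ (succ zero)))
type:
  Nat


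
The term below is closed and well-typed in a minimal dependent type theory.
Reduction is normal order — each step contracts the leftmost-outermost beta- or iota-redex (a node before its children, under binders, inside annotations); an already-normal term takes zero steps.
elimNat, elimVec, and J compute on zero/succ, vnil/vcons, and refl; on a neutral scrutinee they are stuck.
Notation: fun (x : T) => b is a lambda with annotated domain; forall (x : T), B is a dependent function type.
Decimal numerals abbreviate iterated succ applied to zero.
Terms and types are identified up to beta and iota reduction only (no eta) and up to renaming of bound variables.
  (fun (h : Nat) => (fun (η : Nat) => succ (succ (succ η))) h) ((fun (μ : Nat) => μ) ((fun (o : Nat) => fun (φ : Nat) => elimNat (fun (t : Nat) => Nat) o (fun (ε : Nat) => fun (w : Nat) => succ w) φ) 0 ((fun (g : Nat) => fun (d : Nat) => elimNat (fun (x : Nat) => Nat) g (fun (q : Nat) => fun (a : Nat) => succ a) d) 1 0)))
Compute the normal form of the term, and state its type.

reduced normal form:
  4
inferred type:
  Nat
observation: 12 normal-order steps normalize the term, beginning with a beta-redex.


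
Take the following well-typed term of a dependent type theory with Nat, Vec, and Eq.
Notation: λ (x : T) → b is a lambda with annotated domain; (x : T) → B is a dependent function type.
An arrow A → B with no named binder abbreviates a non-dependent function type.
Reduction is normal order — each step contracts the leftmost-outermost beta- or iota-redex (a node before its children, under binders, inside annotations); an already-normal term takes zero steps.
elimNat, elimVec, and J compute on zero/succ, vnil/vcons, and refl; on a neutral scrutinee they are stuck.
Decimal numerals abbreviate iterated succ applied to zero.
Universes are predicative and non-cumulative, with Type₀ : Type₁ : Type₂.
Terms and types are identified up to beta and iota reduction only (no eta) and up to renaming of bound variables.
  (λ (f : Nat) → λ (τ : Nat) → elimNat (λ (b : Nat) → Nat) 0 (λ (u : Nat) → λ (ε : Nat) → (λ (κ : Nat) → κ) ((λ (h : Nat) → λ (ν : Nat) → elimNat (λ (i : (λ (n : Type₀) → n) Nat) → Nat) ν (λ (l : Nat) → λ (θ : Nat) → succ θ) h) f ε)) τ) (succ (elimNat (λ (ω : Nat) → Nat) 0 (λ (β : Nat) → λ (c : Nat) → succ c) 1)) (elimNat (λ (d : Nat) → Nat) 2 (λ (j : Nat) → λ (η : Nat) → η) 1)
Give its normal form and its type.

reduced normal form:
  4
the term's type:
  Nat
observation: contracting a beta-redex first, the term normalizes in 28 steps.


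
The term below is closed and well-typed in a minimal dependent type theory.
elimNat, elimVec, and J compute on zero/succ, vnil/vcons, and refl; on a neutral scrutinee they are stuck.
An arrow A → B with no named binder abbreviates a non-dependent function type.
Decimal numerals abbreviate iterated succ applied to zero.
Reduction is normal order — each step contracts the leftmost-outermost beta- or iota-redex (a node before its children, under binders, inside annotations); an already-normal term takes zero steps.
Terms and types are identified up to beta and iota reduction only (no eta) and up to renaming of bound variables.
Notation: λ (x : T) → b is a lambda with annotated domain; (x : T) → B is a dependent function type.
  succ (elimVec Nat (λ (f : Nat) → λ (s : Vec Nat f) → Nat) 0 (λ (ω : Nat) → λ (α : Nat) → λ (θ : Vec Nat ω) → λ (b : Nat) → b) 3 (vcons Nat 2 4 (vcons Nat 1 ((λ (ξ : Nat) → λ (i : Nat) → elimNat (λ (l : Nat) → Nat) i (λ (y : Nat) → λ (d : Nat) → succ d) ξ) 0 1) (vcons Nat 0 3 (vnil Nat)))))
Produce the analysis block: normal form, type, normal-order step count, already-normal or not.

normal form:
  1
the term's type:
  Nat
steps to reach normal form (normal order): 16
started in normal form: no
first redex: an elimVec iota-redex


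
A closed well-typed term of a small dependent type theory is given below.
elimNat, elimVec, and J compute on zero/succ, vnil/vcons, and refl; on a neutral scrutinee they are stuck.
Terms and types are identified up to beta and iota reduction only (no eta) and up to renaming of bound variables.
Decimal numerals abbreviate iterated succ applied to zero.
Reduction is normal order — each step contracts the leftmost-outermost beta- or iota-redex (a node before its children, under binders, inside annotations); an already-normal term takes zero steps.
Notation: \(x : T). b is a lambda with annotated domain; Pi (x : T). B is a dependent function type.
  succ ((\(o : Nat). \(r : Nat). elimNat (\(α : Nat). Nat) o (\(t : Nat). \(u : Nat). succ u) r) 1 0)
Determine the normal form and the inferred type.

reduced normal form:
  2
type:
  Nat
observation: 3 normal-order steps normalize the term, beginning with a beta-redex.


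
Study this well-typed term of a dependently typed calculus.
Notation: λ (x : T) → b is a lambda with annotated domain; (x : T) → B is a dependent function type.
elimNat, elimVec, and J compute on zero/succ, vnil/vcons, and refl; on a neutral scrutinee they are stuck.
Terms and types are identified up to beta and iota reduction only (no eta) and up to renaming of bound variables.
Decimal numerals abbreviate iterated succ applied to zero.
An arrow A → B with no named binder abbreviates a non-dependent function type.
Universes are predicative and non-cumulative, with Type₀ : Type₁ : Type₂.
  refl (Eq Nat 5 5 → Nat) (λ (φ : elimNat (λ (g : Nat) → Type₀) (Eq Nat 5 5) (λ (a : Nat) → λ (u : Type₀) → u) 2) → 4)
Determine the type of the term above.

the term's type:
  Eq (Eq Nat 5 5 → Nat) (λ (φ : Eq Nat 5 5) → 4) (λ (g : Eq Nat 5 5) → 4)


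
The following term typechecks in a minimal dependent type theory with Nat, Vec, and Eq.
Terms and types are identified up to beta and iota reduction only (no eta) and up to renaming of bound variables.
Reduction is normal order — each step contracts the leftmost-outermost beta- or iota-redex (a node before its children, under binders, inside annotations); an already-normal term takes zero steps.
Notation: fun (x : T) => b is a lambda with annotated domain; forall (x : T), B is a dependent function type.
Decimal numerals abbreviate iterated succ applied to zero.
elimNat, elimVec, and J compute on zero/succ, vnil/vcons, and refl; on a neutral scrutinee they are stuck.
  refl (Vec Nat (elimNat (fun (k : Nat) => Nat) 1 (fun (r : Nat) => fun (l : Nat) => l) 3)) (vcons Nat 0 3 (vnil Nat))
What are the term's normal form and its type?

normal form:
  refl (Vec Nat 1) (vcons Nat 0 3 (vnil Nat))
type:
  Eq (Vec Nat 1) (vcons Nat 0 3 (vnil Nat)) (vcons Nat 0 3 (vnil Nat))
observation: contracting an elimNat iota-redex first, the term normalizes in 10 steps.


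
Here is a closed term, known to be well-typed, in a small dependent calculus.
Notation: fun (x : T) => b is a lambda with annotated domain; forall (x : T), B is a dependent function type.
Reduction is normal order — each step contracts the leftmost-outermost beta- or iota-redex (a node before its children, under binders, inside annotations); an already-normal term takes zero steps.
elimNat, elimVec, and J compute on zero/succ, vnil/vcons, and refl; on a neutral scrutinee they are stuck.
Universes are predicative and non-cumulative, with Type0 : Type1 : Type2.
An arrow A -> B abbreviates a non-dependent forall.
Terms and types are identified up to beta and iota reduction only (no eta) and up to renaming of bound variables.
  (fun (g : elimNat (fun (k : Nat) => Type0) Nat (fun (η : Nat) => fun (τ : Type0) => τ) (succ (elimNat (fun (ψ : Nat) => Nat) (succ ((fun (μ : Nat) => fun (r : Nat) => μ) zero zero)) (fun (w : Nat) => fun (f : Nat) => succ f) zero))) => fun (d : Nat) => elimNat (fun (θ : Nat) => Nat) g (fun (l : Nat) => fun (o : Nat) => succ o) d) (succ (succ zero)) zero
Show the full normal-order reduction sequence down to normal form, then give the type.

reduction (normal order):
  (fun (g : elimNat (fun (k : Nat) => Type0) Nat (fun (η : Nat) => fun (τ : Type0) => τ) (succ (elimNat (fun (ψ : Nat) => Nat) (succ ((fun (μ : Nat) => fun (r : Nat) => μ) zero zero)) (fun (w : Nat) => fun (f : Nat) => succ f) zero))) => fun (d : Nat) => elimNat (fun (θ : Nat) => Nat) g (fun (l : Nat) => fun (o : Nat) => succ o) d) (succ (succ zero)) zero
  ~> (fun (g : Nat) => elimNat (fun (k : Nat) => Nat) (succ (succ zero)) (fun (η : Nat) => fun (τ : Nat) => succ τ) g) zero
  ~> elimNat (fun (g : Nat) => Nat) (succ (succ zero)) (fun (k : Nat) => fun (η : Nat) => succ η) zero
  ~> succ (succ zero)
type:
  Nat


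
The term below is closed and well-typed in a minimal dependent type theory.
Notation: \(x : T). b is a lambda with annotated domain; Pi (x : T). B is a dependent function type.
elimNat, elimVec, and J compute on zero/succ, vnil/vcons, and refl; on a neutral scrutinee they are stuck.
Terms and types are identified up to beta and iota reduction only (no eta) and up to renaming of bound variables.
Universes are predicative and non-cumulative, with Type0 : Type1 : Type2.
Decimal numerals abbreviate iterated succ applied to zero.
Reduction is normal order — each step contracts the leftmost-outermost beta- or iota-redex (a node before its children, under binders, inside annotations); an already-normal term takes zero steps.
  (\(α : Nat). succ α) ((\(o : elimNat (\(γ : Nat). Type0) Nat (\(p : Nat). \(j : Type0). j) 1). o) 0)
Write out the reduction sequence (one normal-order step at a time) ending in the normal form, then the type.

normal-order reduction:
  (\(α : Nat). succ α) ((\(o : elimNat (\(γ : Nat). Type0) Nat (\(p : Nat). \(j : Type0). j) 1). o) 0)
  ~> succ ((\(α : elimNat (\(o : Nat). Type0) Nat (\(γ : Nat). \(p : Type0). p) 1). α) 0)
  ~> 1
the term's type:
  Nat


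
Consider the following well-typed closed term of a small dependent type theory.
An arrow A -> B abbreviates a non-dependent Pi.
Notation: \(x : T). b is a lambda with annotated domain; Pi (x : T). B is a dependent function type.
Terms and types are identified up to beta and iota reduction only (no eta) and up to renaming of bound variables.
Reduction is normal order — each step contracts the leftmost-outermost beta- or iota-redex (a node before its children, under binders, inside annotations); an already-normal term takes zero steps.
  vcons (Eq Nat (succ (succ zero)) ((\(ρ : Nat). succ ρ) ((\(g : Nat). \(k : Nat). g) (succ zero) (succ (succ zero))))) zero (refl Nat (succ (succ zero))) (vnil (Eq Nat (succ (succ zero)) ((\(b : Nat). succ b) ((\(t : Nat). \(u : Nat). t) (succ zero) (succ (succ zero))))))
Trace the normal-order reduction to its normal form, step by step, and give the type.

normal-order reduction sequence:
  vcons (Eq Nat (succ (succ zero)) ((\(ρ : Nat). succ ρ) ((\(g : Nat). \(k : Nat). g) (succ zero) (succ (succ zero))))) zero (refl Nat (succ (succ zero))) (vnil (Eq Nat (succ (succ zero)) ((\(b : Nat). succ b) ((\(t : Nat). \(u : Nat). t) (succ zero) (succ (succ zero))))))
  ~> vcons (Eq Nat (succ (succ zero)) (succ ((\(ρ : Nat). \(g : Nat). ρ) (succ zero) (succ (succ zero))))) zero (refl Nat (succ (succ zero))) (vnil (Eq Nat (succ (succ zero)) ((\(k : Nat). succ k) ((\(b : Nat). \(t : Nat). b) (succ zero) (succ (succ zero))))))
  ~> vcons (Eq Nat (succ (succ zero)) (succ ((\(ρ : Nat). succ zero) (succ (succ zero))))) zero (refl Nat (succ (succ zero))) (vnil (Eq Nat (succ (succ zero)) ((\(g : Nat). succ g) ((\(k : Nat). \(b : Nat). k) (succ zero) (succ (succ zero))))))
  ~> vcons (Eq Nat (succ (succ zero)) (succ (succ zero))) zero (refl Nat (succ (succ zero))) (vnil (Eq Nat (succ (succ zero)) ((\(ρ : Nat). succ ρ) ((\(g : Nat). \(k : Nat). g) (succ zero) (succ (succ zero))))))
  ~> vcons (Eq Nat (succ (succ zero)) (succ (succ zero))) zero (refl Nat (succ (succ zero))) (vnil (Eq Nat (succ (succ zero)) (succ ((\(ρ : Nat). \(g : Nat). ρ) (succ zero) (succ (succ zero))))))
  ~> vcons (Eq Nat (succ (succ zero)) (succ (succ zero))) zero (refl Nat (succ (succ zero))) (vnil (Eq Nat (succ (succ zero)) (succ ((\(ρ : Nat). succ zero) (succ (succ zero))))))
  ~> vcons (Eq Nat (succ (succ zero)) (succ (succ zero))) zero (refl Nat (succ (succ zero))) (vnil (Eq Nat (succ (succ zero)) (succ (succ zero))))
inferred type:
  Vec (Eq Nat (succ (succ zero)) (succ (succ zero))) (succ zero)


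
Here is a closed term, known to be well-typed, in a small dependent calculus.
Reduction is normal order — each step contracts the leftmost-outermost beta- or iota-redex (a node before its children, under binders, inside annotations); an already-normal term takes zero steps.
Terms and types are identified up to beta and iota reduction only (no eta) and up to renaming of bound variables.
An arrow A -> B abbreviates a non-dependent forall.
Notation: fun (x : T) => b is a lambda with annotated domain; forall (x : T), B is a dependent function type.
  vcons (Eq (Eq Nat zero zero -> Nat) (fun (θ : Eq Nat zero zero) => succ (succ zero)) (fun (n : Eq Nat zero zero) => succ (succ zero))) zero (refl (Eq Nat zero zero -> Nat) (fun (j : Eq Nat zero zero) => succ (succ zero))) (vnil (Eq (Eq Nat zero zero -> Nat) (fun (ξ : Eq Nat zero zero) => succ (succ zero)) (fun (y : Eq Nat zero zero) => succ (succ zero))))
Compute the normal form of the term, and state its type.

normal form:
  vcons (Eq (Eq Nat zero zero -> Nat) (fun (θ : Eq Nat zero zero) => succ (succ zero)) (fun (n : Eq Nat zero zero) => succ (succ zero))) zero (refl (Eq Nat zero zero -> Nat) (fun (j : Eq Nat zero zero) => succ (succ zero))) (vnil (Eq (Eq Nat zero zero -> Nat) (fun (ξ : Eq Nat zero zero) => succ (succ zero)) (fun (y : Eq Nat zero zero) => succ (succ zero))))
the term's type:
  Vec (Eq (Eq Nat zero zero -> Nat) (fun (θ : Eq Nat zero zero) => succ (succ zero)) (fun (n : Eq Nat zero zero) => succ (succ zero))) (succ zero)
observation: the term is already in normal form.


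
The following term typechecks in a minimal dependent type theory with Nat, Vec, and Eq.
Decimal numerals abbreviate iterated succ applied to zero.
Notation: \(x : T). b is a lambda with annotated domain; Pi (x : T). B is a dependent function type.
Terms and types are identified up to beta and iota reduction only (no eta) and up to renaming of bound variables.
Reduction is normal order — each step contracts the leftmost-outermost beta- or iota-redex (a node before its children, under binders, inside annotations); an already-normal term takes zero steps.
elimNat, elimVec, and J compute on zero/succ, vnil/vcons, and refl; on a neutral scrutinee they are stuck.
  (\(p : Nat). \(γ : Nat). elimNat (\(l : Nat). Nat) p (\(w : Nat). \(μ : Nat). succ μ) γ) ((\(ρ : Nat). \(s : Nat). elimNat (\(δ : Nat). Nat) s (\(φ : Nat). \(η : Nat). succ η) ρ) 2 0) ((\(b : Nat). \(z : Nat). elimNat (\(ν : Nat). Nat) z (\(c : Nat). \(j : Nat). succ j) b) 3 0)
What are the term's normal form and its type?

reduced normal form:
  5
the term's type:
  Nat


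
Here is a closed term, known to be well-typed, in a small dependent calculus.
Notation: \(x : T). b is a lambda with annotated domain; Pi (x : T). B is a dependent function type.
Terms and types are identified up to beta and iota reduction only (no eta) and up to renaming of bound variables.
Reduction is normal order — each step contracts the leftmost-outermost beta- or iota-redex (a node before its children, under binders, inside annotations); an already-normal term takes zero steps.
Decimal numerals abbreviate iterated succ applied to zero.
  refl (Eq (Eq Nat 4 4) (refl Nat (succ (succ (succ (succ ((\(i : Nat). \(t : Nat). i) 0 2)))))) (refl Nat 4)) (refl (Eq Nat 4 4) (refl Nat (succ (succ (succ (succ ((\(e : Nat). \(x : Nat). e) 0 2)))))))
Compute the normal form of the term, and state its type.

resulting normal form:
  refl (Eq (Eq Nat 4 4) (refl Nat 4) (refl Nat 4)) (refl (Eq Nat 4 4) (refl Nat 4))
type:
  Eq (Eq (Eq Nat 4 4) (refl Nat 4) (refl Nat 4)) (refl (Eq Nat 4 4) (refl Nat 4)) (refl (Eq Nat 4 4) (refl Nat 4))


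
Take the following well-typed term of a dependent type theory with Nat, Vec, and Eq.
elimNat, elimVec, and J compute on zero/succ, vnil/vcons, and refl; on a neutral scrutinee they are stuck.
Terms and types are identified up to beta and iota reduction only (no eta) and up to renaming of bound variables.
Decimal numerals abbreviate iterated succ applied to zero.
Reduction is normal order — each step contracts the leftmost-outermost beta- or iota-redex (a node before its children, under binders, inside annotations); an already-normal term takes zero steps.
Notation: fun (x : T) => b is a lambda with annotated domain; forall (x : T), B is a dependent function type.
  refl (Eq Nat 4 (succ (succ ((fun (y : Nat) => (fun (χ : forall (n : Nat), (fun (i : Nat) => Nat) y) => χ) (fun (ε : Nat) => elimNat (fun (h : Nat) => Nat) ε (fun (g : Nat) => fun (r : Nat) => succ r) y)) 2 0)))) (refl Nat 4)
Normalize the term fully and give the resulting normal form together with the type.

resulting normal form:
  refl (Eq Nat 4 4) (refl Nat 4)
type:
  Eq (Eq Nat 4 4) (refl Nat 4) (refl Nat 4)
observation: the first redex contracted is a beta-redex; the normal form is reached in 10 normal-order steps.


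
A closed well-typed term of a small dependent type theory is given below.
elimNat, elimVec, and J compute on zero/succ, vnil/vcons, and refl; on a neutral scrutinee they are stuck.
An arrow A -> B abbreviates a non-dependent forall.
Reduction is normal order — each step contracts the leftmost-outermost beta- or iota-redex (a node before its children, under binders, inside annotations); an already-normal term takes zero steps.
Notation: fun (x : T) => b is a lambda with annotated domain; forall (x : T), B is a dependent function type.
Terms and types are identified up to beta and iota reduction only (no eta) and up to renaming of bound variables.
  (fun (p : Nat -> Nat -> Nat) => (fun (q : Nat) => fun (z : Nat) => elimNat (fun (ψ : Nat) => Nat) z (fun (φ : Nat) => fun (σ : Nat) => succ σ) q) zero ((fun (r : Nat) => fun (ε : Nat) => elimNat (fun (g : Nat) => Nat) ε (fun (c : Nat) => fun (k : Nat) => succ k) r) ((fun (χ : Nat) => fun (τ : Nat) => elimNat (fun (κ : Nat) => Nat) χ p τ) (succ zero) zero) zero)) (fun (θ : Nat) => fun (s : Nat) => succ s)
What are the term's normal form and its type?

reduced normal form:
  succ zero
inferred type:
  Nat
observation: the term reaches its normal form after 13 normal-order steps.


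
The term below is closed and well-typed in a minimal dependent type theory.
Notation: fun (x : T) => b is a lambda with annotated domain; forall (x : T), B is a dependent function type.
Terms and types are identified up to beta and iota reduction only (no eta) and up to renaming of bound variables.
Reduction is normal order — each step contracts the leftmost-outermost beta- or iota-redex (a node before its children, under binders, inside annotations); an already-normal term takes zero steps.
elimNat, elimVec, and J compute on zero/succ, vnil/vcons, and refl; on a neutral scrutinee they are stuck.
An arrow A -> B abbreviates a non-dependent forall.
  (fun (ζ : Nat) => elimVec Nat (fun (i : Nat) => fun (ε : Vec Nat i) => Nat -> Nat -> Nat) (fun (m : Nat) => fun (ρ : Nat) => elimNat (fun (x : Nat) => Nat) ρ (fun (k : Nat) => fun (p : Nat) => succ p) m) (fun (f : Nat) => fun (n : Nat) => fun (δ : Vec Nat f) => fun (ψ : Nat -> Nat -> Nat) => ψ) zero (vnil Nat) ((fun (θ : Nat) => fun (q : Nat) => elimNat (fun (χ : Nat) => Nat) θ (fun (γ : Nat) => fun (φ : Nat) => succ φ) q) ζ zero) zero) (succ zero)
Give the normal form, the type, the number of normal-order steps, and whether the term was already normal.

resulting normal form:
  succ zero
type:
  Nat
steps to reach normal form (normal order): 11
term was already normal: no
first redex: a beta-redex


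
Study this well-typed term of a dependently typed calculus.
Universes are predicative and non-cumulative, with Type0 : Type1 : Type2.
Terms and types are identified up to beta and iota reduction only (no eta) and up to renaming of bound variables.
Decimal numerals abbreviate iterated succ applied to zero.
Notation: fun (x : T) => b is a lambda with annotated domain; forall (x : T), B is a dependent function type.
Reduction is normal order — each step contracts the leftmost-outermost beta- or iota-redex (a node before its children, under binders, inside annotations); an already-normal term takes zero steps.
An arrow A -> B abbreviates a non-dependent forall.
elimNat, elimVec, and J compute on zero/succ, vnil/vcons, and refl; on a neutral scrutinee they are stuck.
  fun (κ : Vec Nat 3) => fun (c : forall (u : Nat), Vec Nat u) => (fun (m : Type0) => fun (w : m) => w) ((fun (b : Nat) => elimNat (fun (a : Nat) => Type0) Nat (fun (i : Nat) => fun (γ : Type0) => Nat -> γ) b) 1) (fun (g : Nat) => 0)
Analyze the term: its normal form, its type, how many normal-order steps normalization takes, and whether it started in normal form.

reduced normal form:
  fun (κ : Vec Nat 3) => fun (c : forall (u : Nat), Vec Nat u) => fun (m : Nat) => 0
type:
  Vec Nat 3 -> (forall (κ : Nat), Vec Nat κ) -> Nat -> Nat
reduction steps (normal order): 2
started in normal form: no
first contracted redex: a beta-redex


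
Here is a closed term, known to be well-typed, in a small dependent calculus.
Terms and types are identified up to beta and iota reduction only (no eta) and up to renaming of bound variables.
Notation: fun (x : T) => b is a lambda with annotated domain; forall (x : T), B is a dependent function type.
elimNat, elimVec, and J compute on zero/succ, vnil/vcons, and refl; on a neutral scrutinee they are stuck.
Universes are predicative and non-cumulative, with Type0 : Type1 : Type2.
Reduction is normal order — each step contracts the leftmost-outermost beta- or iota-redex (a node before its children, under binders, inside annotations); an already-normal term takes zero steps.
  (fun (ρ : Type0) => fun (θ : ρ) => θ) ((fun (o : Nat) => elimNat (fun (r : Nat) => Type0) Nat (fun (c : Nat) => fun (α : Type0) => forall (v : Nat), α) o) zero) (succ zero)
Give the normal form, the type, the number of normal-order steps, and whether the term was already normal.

normal form:
  succ zero
type:
  Nat
steps to reach normal form (normal order): 2
term was already normal: no
first redex: a beta-redex


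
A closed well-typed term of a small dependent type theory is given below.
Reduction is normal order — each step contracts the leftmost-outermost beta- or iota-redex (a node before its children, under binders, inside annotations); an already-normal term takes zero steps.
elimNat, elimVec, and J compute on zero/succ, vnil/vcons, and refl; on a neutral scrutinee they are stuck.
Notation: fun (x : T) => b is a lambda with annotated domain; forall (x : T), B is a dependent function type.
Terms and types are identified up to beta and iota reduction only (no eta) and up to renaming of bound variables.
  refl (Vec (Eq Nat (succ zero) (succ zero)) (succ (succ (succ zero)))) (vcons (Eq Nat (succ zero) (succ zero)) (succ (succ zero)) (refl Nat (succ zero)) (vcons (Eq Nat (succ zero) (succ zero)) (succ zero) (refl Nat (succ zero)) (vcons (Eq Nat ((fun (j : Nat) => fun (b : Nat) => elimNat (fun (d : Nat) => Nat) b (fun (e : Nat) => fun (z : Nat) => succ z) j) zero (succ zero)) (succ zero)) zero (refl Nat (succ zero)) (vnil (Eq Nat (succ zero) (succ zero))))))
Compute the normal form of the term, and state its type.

normal form:
  refl (Vec (Eq Nat (succ zero) (succ zero)) (succ (succ (succ zero)))) (vcons (Eq Nat (succ zero) (succ zero)) (succ (succ zero)) (refl Nat (succ zero)) (vcons (Eq Nat (succ zero) (succ zero)) (succ zero) (refl Nat (succ zero)) (vcons (Eq Nat (succ zero) (succ zero)) zero (refl Nat (succ zero)) (vnil (Eq Nat (succ zero) (succ zero))))))
the term's type:
  Eq (Vec (Eq Nat (succ zero) (succ zero)) (succ (succ (succ zero)))) (vcons (Eq Nat (succ zero) (succ zero)) (succ (succ zero)) (refl Nat (succ zero)) (vcons (Eq Nat (succ zero) (succ zero)) (succ zero) (refl Nat (succ zero)) (vcons (Eq Nat (succ zero) (succ zero)) zero (refl Nat (succ zero)) (vnil (Eq Nat (succ zero) (succ zero)))))) (vcons (Eq Nat (succ zero) (succ zero)) (succ (succ zero)) (refl Nat (succ zero)) (vcons (Eq Nat (succ zero) (succ zero)) (succ zero) (refl Nat (succ zero)) (vcons (Eq Nat (succ zero) (succ zero)) zero (refl Nat (succ zero)) (vnil (Eq Nat (succ zero) (succ zero))))))
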